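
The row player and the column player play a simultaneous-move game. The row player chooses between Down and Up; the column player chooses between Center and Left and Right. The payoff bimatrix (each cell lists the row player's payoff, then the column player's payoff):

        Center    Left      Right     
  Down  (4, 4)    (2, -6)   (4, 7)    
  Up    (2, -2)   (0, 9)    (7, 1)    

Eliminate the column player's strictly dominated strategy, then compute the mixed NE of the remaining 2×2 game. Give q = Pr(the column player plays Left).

The column player's strategy Center is strictly dominated by Right: 7 > 4 and 1 > -2. Eliminate Center.
In a mixed equilibrium the row player is indifferent between Down and Up; this condition fixes q.
  the row player's payoff to Down: q·2 + (1−q)·4 = -2q + 4
  the row player's payoff to Up: q·0 + (1−q)·7 = -7q + 7
  -2q + 4 = -7q + 7  ⇒  5q = 3  ⇒  q = 3/5.

q = 3/5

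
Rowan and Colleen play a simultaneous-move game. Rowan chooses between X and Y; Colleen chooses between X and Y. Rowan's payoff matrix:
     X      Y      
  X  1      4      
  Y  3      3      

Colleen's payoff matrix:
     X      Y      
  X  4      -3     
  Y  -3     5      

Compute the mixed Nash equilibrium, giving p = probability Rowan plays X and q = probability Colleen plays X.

Set Colleen's expected payoff from X equal to that from Y:
  Colleen's expected payoff from X: p·4 + (1−p)·(-3) = 7p - 3
  Colleen's expected payoff from Y: p·(-3) + (1−p)·5 = -8p + 5
  7p - 3 = -8p + 5  ⇒  15p = 8  ⇒  p = 8/15.
Rowan's indifference between X and Y determines Colleen's mixing probability q:
  Rowan's payoff from X: q·1 + (1−q)·4 = -3q + 4
  Rowan's payoff from Y: q·3 + (1−q)·3 = 3
  -3q + 4 = 3  ⇒  -3q = -1  ⇒  q = 1/3.

p = 8/15, q = 1/3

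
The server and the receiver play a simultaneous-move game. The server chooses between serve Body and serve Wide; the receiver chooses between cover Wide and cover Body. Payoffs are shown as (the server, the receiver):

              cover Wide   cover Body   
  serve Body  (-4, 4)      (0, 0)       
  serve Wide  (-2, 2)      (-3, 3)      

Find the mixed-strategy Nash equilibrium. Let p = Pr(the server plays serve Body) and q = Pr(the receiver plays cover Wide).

p = 1/5, q = 3/5

Set the receiver's expected payoff from cover Wide equal to that from cover Body:
  the receiver's expected payoff from cover Wide: p·4 + (1−p)·2 = 2p + 2
  the receiver's expected payoff from cover Body: p·0 + (1−p)·3 = -3p + 3
  2p + 2 = -3p + 3  ⇒  5p = 1  ⇒  p = 1/5.
Set the server's expected payoff from serve Body equal to that from serve Wide:
  the server's expected payoff from serve Body: q·(-4) + (1−q)·0 = -4q
  the server's expected payoff from serve Wide: q·(-2) + (1−q)·(-3) = q - 3
  -4q = q - 3  ⇒  -5q = -3  ⇒  q = 3/5.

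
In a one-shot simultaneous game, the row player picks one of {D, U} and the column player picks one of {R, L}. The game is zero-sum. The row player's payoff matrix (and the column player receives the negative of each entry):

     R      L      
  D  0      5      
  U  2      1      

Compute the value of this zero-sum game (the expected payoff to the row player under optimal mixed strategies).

Set the row player's expected payoff from D equal to that from U:
  the row player's payoff to D: q·0 + (1−q)·5 = -5q + 5
  the row player's payoff to U: q·2 + (1−q)·1 = q + 1
  -5q + 5 = q + 1  ⇒  -6q = -4  ⇒  q = 2/3.
The value is the row player's expected payoff against this mix (using D): (2/3)·0 + (1/3)·5 = 5/3.

v = 5/3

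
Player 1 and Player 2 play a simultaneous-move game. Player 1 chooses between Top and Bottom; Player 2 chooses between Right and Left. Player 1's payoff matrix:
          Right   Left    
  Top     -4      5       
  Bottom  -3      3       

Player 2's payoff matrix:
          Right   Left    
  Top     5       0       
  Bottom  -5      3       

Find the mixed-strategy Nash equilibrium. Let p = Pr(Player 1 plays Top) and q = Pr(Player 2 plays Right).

Player 1's mix must leave Player 2 indifferent between Right and Left.
  Player 2's payoff from Right: p·5 + (1−p)·(-5) = 10p - 5
  Player 2's payoff from Left: p·0 + (1−p)·3 = -3p + 3
  10p - 5 = -3p + 3  ⇒  13p = 8  ⇒  p = 8/13.
Player 1's indifference between Top and Bottom determines Player 2's mixing probability q:
  Player 1's payoff to Top: q·(-4) + (1−q)·5 = -9q + 5
  Player 1's payoff to Bottom: q·(-3) + (1−q)·3 = -6q + 3
  -9q + 5 = -6q + 3  ⇒  -3q = -2  ⇒  q = 2/3.

p = 8/13, q = 2/3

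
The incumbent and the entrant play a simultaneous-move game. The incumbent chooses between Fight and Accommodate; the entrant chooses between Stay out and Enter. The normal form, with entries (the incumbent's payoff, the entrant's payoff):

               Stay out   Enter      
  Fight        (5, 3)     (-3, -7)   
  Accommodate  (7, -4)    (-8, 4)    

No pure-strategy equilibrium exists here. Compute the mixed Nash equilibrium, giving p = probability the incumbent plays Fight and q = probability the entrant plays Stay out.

Set the entrant's expected payoff from Stay out equal to that from Enter:
  the entrant's payoff to Stay out: p·3 + (1−p)·(-4) = 7p - 4
  the entrant's payoff to Enter: p·(-7) + (1−p)·4 = -11p + 4
  7p - 4 = -11p + 4  ⇒  18p = 8  ⇒  p = 4/9.
Set the incumbent's expected payoff from Fight equal to that from Accommodate:
  the incumbent's expected payoff from Fight: q·5 + (1−q)·(-3) = 8q - 3
  the incumbent's expected payoff from Accommodate: q·7 + (1−q)·(-8) = 15q - 8
  8q - 3 = 15q - 8  ⇒  -7q = -5  ⇒  q = 5/7.

p = 4/9, q = 5/7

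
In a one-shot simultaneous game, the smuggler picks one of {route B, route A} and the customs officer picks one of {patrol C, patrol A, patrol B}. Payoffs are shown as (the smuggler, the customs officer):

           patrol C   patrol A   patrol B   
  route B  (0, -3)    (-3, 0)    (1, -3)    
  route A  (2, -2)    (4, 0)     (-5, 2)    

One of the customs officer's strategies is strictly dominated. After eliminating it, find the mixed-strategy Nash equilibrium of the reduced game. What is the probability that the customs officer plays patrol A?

q = 6/13

The customs officer's strategy patrol C is strictly dominated by patrol A: 0 > -3 and 0 > -2. Eliminate patrol C.
Set the smuggler's expected payoff from route B equal to that from route A:
  the smuggler's expected payoff from route B: q·(-3) + (1−q)·1 = -4q + 1
  the smuggler's expected payoff from route A: q·4 + (1−q)·(-5) = 9q - 5
  -4q + 1 = 9q - 5  ⇒  -13q = -6  ⇒  q = 6/13.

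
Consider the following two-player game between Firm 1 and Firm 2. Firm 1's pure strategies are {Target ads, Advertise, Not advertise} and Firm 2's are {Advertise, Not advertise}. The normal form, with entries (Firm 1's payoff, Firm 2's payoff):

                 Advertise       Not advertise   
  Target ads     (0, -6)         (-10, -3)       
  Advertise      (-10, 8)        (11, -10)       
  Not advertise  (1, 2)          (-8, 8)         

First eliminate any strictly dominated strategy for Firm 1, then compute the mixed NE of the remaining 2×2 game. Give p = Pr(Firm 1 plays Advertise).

p = 1/4

Firm 1's strategy Target ads is strictly dominated by Not advertise: 1 > 0 and -8 > -10. Eliminate Target ads.
For Firm 2 to be willing to mix, Firm 2 must be indifferent between Advertise and Not advertise, which pins down Firm 1's mix.
  Firm 2's expected payoff from Advertise: p·8 + (1−p)·2 = 6p + 2
  Firm 2's expected payoff from Not advertise: p·(-10) + (1−p)·8 = -18p + 8
  6p + 2 = -18p + 8  ⇒  24p = 6  ⇒  p = 1/4.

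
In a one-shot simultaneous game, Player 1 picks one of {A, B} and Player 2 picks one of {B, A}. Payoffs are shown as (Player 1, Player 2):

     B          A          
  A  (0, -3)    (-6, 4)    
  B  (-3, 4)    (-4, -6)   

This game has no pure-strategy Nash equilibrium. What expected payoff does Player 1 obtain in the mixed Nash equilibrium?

Player 1's indifference between A and B determines Player 2's mixing probability q:
  Player 1's payoff to A: q·0 + (1−q)·(-6) = 6q - 6
  Player 1's payoff to B: q·(-3) + (1−q)·(-4) = q - 4
  6q - 6 = q - 4  ⇒  5q = 2  ⇒  q = 2/5.
At equilibrium Player 1 is indifferent across rows, so Player 1's payoff equals the payoff from A: (2/5)·0 + (3/5)·(-6) = -18/5.

-18/5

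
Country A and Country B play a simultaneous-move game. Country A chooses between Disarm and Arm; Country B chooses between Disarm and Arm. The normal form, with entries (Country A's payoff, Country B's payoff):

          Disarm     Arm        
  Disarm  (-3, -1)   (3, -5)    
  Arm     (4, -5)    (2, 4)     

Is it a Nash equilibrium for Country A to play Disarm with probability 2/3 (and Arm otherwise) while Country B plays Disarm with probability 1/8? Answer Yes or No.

Given Country A's mix p = 2/3, Country B's payoff from Disarm is -7/3 but from Arm is -2. Country B strictly prefers Arm, so Country B would not mix.
So the proposed profile is not a Nash equilibrium.

No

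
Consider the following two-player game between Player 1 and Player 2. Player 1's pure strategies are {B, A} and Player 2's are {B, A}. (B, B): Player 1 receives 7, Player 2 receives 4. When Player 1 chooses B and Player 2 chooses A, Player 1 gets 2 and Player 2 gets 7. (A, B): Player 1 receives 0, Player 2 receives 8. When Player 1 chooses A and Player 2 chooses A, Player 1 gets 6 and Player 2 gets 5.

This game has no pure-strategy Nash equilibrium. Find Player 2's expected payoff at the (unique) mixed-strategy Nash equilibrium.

6

In a mixed equilibrium Player 2 is indifferent between B and A; this condition fixes p.
  Player 2's expected payoff from B: p·4 + (1−p)·8 = -4p + 8
  Player 2's expected payoff from A: p·7 + (1−p)·5 = 2p + 5
  -4p + 8 = 2p + 5  ⇒  -6p = -3  ⇒  p = 1/2.
At equilibrium Player 2 is indifferent across columns, so Player 2's payoff equals the payoff from B: (1/2)·4 + (1/2)·8 = 6.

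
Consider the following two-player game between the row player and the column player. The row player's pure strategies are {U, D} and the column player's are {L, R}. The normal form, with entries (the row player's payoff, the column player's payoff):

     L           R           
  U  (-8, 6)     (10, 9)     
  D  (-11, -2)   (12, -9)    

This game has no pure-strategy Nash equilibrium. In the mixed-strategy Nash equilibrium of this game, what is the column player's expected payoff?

The column player's indifference between L and R determines the row player's mixing probability p:
  the column player's expected payoff from L: p·6 + (1−p)·(-2) = 8p - 2
  the column player's expected payoff from R: p·9 + (1−p)·(-9) = 18p - 9
  8p - 2 = 18p - 9  ⇒  -10p = -7  ⇒  p = 7/10.
At equilibrium the column player is indifferent across columns, so the column player's payoff equals the payoff from L: (7/10)·6 + (3/10)·(-2) = 18/5.

18/5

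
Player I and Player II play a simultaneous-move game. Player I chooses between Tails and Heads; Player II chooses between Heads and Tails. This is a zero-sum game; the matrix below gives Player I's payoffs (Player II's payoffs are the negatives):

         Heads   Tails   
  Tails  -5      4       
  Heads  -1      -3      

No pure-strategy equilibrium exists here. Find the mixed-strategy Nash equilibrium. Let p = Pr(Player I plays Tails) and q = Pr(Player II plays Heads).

p = 2/11, q = 7/11

For Player II to be willing to mix, Player II must be indifferent between Heads and Tails, which pins down Player I's mix.
  Player II's expected payoff from Heads: p·5 + (1−p)·1 = 4p + 1
  Player II's expected payoff from Tails: p·(-4) + (1−p)·3 = -7p + 3
  4p + 1 = -7p + 3  ⇒  11p = 2  ⇒  p = 2/11.
Set Player I's expected payoff from Tails equal to that from Heads:
  Player I's payoff to Tails: q·(-5) + (1−q)·4 = -9q + 4
  Player I's payoff to Heads: q·(-1) + (1−q)·(-3) = 2q - 3
  -9q + 4 = 2q - 3  ⇒  -11q = -7  ⇒  q = 7/11.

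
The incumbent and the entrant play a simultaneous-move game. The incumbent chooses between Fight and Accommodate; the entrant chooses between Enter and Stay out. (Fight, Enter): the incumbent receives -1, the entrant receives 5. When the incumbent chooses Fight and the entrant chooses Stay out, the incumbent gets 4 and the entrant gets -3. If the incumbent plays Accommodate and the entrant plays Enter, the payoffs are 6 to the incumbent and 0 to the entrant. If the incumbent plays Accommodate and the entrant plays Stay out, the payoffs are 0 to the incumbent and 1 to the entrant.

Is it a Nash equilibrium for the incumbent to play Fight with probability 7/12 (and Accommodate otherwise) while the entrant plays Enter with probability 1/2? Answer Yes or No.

Given the incumbent's mix p = 7/12, the entrant's payoff from Enter is 35/12 but from Stay out is -4/3. The entrant strictly prefers Enter, so the entrant would not mix.
So the proposed profile is not a Nash equilibrium.

No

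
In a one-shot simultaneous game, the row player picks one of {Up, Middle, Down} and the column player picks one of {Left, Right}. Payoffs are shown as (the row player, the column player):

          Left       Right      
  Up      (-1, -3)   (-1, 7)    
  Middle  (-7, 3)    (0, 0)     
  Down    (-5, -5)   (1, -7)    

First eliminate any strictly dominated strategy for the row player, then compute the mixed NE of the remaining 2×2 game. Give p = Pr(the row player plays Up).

p = 1/6

The row player's strategy Middle is strictly dominated by Down: -5 > -7 and 1 > 0. Eliminate Middle.
The row player's mix must leave the column player indifferent between Left and Right.
  the column player's expected payoff from Left: p·(-3) + (1−p)·(-5) = 2p - 5
  the column player's expected payoff from Right: p·7 + (1−p)·(-7) = 14p - 7
  2p - 5 = 14p - 7  ⇒  -12p = -2  ⇒  p = 1/6.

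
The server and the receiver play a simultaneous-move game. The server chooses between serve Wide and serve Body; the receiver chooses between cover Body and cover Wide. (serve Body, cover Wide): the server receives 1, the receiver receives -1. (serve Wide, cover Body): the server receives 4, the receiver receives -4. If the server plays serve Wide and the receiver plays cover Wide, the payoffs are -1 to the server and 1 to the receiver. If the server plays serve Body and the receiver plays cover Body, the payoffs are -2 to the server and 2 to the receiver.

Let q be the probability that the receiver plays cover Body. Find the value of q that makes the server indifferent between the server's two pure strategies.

The receiver's mix must leave the server indifferent between serve Wide and serve Body.
  the server's payoff from serve Wide: q·4 + (1−q)·(-1) = 5q - 1
  the server's payoff from serve Body: q·(-2) + (1−q)·1 = -3q + 1
  5q - 1 = -3q + 1  ⇒  8q = 2  ⇒  q = 1/4.

q = 1/4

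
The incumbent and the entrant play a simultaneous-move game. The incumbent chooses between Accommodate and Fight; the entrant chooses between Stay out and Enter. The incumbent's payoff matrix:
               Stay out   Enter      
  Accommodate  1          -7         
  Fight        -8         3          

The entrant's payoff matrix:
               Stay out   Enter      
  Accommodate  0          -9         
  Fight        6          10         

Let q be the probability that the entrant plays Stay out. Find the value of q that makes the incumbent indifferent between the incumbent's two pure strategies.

Set the incumbent's expected payoff from Accommodate equal to that from Fight:
  the incumbent's expected payoff from Accommodate: q·1 + (1−q)·(-7) = 8q - 7
  the incumbent's expected payoff from Fight: q·(-8) + (1−q)·3 = -11q + 3
  8q - 7 = -11q + 3  ⇒  19q = 10  ⇒  q = 10/19.

q = 10/19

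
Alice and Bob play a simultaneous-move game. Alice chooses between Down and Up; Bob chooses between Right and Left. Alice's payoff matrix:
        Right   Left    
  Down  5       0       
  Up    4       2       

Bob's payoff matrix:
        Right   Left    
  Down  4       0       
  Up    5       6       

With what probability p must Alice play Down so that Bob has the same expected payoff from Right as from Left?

For Bob to be willing to mix, Bob must be indifferent between Right and Left, which pins down Alice's mix.
  Bob's payoff from Right: p·4 + (1−p)·5 = -p + 5
  Bob's payoff from Left: p·0 + (1−p)·6 = -6p + 6
  -p + 5 = -6p + 6  ⇒  5p = 1  ⇒  p = 1/5.

p = 1/5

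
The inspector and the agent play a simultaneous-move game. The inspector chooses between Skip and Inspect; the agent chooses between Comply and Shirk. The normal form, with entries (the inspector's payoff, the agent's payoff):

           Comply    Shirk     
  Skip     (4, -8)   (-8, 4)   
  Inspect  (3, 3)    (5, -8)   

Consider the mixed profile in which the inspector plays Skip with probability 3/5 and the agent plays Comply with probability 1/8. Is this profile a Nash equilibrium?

No

Given the inspector's mix p = 3/5, the agent's payoff from Comply is -18/5 but from Shirk is -4/5. The agent strictly prefers Shirk, so the agent would not mix.
So the proposed profile is not a Nash equilibrium.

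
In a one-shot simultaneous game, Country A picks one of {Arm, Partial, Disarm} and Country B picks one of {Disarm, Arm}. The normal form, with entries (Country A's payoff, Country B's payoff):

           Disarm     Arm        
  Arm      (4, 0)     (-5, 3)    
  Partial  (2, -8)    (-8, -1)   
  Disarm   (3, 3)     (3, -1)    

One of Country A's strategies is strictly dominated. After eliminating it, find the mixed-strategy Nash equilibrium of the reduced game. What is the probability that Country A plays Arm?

Country A's strategy Partial is strictly dominated by Arm: 4 > 2 and -5 > -8. Eliminate Partial.
Set Country B's expected payoff from Disarm equal to that from Arm:
  Country B's payoff from Disarm: p·0 + (1−p)·3 = -3p + 3
  Country B's payoff from Arm: p·3 + (1−p)·(-1) = 4p - 1
  -3p + 3 = 4p - 1  ⇒  -7p = -4  ⇒  p = 4/7.

p = 4/7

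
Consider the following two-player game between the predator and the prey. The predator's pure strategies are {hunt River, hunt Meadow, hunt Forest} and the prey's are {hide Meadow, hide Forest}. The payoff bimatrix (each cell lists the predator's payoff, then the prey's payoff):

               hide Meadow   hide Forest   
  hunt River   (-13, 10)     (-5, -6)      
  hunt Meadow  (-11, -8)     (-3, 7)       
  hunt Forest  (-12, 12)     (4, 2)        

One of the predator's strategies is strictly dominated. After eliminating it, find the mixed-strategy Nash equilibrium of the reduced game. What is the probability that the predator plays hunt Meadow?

The predator's strategy hunt River is strictly dominated by hunt Meadow: -11 > -13 and -3 > -5. Eliminate hunt River.
In a mixed equilibrium the prey is indifferent between hide Meadow and hide Forest; this condition fixes p.
  the prey's payoff to hide Meadow: p·(-8) + (1−p)·12 = -20p + 12
  the prey's payoff to hide Forest: p·7 + (1−p)·2 = 5p + 2
  -20p + 12 = 5p + 2  ⇒  -25p = -10  ⇒  p = 2/5.

p = 2/5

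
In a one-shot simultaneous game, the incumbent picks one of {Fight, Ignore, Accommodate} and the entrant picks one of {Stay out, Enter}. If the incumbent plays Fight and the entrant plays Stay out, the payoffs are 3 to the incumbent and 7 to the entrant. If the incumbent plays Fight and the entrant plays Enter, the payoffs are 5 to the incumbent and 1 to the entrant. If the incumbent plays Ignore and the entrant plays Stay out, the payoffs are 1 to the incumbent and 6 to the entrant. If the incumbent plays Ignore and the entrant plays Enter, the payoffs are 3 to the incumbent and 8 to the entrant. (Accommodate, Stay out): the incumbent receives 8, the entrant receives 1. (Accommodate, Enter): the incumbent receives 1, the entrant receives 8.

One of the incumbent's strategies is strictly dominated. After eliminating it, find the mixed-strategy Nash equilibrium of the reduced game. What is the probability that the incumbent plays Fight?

p = 7/13

The incumbent's strategy Ignore is strictly dominated by Fight: 3 > 1 and 5 > 3. Eliminate Ignore.
Set the entrant's expected payoff from Stay out equal to that from Enter:
  the entrant's payoff to Stay out: p·7 + (1−p)·1 = 6p + 1
  the entrant's payoff to Enter: p·1 + (1−p)·8 = -7p + 8
  6p + 1 = -7p + 8  ⇒  13p = 7  ⇒  p = 7/13.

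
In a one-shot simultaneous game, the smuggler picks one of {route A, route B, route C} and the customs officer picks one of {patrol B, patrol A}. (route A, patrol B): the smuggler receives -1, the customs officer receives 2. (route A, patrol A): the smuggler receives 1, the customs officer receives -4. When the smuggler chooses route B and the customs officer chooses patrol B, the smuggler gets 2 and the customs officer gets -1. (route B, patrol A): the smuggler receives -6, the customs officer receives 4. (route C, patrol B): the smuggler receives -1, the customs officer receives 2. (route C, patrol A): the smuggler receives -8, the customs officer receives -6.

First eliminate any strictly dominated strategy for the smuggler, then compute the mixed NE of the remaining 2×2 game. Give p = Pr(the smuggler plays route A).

The smuggler's strategy route C is strictly dominated by route B: 2 > -1 and -6 > -8. Eliminate route C.
For the customs officer to be willing to mix, the customs officer must be indifferent between patrol B and patrol A, which pins down the smuggler's mix.
  the customs officer's expected payoff from patrol B: p·2 + (1−p)·(-1) = 3p - 1
  the customs officer's expected payoff from patrol A: p·(-4) + (1−p)·4 = -8p + 4
  3p - 1 = -8p + 4  ⇒  11p = 5  ⇒  p = 5/11.

p = 5/11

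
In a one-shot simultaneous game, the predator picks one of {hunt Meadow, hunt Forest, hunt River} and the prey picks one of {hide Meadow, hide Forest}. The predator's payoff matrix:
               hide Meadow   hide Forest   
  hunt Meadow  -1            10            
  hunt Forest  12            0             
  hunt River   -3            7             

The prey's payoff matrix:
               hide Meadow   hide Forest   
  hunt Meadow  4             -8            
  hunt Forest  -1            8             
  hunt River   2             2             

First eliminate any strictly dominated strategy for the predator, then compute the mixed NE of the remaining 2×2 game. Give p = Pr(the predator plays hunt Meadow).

p = 3/7

The predator's strategy hunt River is strictly dominated by hunt Meadow: -1 > -3 and 10 > 7. Eliminate hunt River.
The predator's mix must leave the prey indifferent between hide Meadow and hide Forest.
  the prey's expected payoff from hide Meadow: p·4 + (1−p)·(-1) = 5p - 1
  the prey's expected payoff from hide Forest: p·(-8) + (1−p)·8 = -16p + 8
  5p - 1 = -16p + 8  ⇒  21p = 9  ⇒  p = 3/7.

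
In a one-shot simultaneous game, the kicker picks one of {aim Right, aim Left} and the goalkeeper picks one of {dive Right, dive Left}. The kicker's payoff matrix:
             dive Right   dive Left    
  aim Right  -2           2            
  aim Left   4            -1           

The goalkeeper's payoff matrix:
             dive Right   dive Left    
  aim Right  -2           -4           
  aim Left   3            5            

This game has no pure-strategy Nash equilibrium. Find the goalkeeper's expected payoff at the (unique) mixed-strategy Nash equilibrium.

In a mixed equilibrium the goalkeeper is indifferent between dive Right and dive Left; this condition fixes p.
  the goalkeeper's payoff to dive Right: p·(-2) + (1−p)·3 = -5p + 3
  the goalkeeper's payoff to dive Left: p·(-4) + (1−p)·5 = -9p + 5
  -5p + 3 = -9p + 5  ⇒  4p = 2  ⇒  p = 1/2.
At equilibrium the goalkeeper is indifferent across columns, so the goalkeeper's payoff equals the payoff from dive Right: (1/2)·(-2) + (1/2)·3 = 1/2.

1/2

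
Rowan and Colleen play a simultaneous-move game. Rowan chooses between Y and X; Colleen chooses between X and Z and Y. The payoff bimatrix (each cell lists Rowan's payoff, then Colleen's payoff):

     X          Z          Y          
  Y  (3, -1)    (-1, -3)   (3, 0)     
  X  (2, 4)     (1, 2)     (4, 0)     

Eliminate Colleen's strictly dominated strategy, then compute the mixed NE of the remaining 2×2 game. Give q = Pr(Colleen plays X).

q = 1/2

Colleen's strategy Z is strictly dominated by X: -1 > -3 and 4 > 2. Eliminate Z.
Set Rowan's expected payoff from Y equal to that from X:
  Rowan's payoff from Y: q·3 + (1−q)·3 = 3
  Rowan's payoff from X: q·2 + (1−q)·4 = -2q + 4
  3 = -2q + 4  ⇒  2q = 1  ⇒  q = 1/2.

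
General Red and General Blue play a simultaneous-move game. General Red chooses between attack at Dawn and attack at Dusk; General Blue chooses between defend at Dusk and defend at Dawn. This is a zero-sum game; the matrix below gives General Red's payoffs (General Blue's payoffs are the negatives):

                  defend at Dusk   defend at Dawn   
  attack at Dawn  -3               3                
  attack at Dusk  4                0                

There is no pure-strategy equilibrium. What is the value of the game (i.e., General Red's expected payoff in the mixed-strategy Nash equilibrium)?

v = 6/5

Set General Red's expected payoff from attack at Dawn equal to that from attack at Dusk:
  General Red's payoff to attack at Dawn: q·(-3) + (1−q)·3 = -6q + 3
  General Red's payoff to attack at Dusk: q·4 + (1−q)·0 = 4q
  -6q + 3 = 4q  ⇒  -10q = -3  ⇒  q = 3/10.
The value is General Red's expected payoff against this mix (using attack at Dawn): (3/10)·(-3) + (7/10)·3 = 6/5.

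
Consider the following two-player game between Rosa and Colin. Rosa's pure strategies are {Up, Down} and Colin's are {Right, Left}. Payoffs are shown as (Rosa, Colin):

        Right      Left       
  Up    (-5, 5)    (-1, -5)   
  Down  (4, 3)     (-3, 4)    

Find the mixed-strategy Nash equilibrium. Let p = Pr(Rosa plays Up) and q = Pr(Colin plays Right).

In a mixed equilibrium Colin is indifferent between Right and Left; this condition fixes p.
  Colin's payoff to Right: p·5 + (1−p)·3 = 2p + 3
  Colin's payoff to Left: p·(-5) + (1−p)·4 = -9p + 4
  2p + 3 = -9p + 4  ⇒  11p = 1  ⇒  p = 1/11.
Colin's mix must leave Rosa indifferent between Up and Down.
  Rosa's payoff to Up: q·(-5) + (1−q)·(-1) = -4q - 1
  Rosa's payoff to Down: q·4 + (1−q)·(-3) = 7q - 3
  -4q - 1 = 7q - 3  ⇒  -11q = -2  ⇒  q = 2/11.

p = 1/11, q = 2/11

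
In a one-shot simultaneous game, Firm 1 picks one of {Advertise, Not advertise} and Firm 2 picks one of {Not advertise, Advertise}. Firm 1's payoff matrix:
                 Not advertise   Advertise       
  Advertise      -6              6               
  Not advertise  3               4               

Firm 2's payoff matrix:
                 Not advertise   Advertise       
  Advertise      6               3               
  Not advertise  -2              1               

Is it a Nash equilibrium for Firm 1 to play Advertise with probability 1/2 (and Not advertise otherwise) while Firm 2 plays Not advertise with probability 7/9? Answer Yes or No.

No

Given Firm 2's mix q = 7/9, Firm 1's payoff from Advertise is -10/3 but from Not advertise is 29/9. Firm 1 strictly prefers Not advertise, so Firm 1 would not mix.
So the proposed profile is not a Nash equilibrium.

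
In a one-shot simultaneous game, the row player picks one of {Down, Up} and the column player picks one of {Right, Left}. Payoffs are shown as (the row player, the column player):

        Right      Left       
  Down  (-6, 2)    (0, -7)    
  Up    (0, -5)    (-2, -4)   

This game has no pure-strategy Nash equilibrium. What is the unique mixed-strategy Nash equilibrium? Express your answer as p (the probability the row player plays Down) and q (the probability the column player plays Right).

The column player's indifference between Right and Left determines the row player's mixing probability p:
  the column player's expected payoff from Right: p·2 + (1−p)·(-5) = 7p - 5
  the column player's expected payoff from Left: p·(-7) + (1−p)·(-4) = -3p - 4
  7p - 5 = -3p - 4  ⇒  10p = 1  ⇒  p = 1/10.
For the row player to be willing to mix, the row player must be indifferent between Down and Up, which pins down the column player's mix.
  the row player's expected payoff from Down: q·(-6) + (1−q)·0 = -6q
  the row player's expected payoff from Up: q·0 + (1−q)·(-2) = 2q - 2
  -6q = 2q - 2  ⇒  -8q = -2  ⇒  q = 1/4.

p = 1/10, q = 1/4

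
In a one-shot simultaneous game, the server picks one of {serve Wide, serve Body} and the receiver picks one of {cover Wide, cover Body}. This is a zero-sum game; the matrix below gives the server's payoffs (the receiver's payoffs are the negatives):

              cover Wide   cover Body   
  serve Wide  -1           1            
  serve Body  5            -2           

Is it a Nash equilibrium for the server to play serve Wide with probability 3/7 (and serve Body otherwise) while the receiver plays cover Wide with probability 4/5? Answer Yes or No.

Given the server's mix p = 3/7, the receiver's payoff from cover Wide is -17/7 but from cover Body is 5/7. The receiver strictly prefers cover Body, so the receiver would not mix.
So the proposed profile is not a Nash equilibrium.

No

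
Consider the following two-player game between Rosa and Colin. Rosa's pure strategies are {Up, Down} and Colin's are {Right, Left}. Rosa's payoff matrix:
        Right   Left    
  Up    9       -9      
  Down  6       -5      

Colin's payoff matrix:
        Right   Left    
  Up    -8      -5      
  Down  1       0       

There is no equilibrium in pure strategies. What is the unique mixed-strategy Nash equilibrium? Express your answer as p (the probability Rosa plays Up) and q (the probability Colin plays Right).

p = 1/4, q = 4/7

In a mixed equilibrium Colin is indifferent between Right and Left; this condition fixes p.
  Colin's payoff from Right: p·(-8) + (1−p)·1 = -9p + 1
  Colin's payoff from Left: p·(-5) + (1−p)·0 = -5p
  -9p + 1 = -5p  ⇒  -4p = -1  ⇒  p = 1/4.
Colin's mix must leave Rosa indifferent between Up and Down.
  Rosa's expected payoff from Up: q·9 + (1−q)·(-9) = 18q - 9
  Rosa's expected payoff from Down: q·6 + (1−q)·(-5) = 11q - 5
  18q - 9 = 11q - 5  ⇒  7q = 4  ⇒  q = 4/7.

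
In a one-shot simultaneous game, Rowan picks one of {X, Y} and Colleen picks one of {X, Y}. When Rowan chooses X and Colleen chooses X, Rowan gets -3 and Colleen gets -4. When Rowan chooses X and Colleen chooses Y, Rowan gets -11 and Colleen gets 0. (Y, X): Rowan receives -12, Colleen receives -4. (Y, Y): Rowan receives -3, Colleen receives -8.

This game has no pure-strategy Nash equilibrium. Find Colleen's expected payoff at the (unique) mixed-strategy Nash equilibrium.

-4

Colleen's indifference between X and Y determines Rowan's mixing probability p:
  Colleen's payoff to X: p·(-4) + (1−p)·(-4) = -4
  Colleen's payoff to Y: p·0 + (1−p)·(-8) = 8p - 8
  -4 = 8p - 8  ⇒  -8p = -4  ⇒  p = 1/2.
At equilibrium Colleen is indifferent across columns, so Colleen's payoff equals the payoff from X: (1/2)·(-4) + (1/2)·(-4) = -4.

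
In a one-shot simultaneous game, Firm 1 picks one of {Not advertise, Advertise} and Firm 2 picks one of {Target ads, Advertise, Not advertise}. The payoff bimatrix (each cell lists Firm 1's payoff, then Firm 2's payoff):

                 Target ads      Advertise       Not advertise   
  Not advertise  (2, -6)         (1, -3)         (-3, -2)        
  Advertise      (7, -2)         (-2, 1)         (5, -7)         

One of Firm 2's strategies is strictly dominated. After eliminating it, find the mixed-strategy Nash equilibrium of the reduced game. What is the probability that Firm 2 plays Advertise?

Firm 2's strategy Target ads is strictly dominated by Advertise: -3 > -6 and 1 > -2. Eliminate Target ads.
For Firm 1 to be willing to mix, Firm 1 must be indifferent between Not advertise and Advertise, which pins down Firm 2's mix.
  Firm 1's payoff from Not advertise: q·1 + (1−q)·(-3) = 4q - 3
  Firm 1's payoff from Advertise: q·(-2) + (1−q)·5 = -7q + 5
  4q - 3 = -7q + 5  ⇒  11q = 8  ⇒  q = 8/11.

q = 8/11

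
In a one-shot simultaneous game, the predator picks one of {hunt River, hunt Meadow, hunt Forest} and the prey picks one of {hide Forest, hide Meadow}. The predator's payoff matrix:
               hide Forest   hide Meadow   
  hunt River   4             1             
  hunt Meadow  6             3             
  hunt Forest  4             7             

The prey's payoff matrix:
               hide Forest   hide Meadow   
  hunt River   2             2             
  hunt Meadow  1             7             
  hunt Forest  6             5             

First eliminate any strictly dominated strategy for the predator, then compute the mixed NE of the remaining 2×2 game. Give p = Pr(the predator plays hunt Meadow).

The predator's strategy hunt River is strictly dominated by hunt Meadow: 6 > 4 and 3 > 1. Eliminate hunt River.
The prey's indifference between hide Forest and hide Meadow determines the predator's mixing probability p:
  the prey's payoff from hide Forest: p·1 + (1−p)·6 = -5p + 6
  the prey's payoff from hide Meadow: p·7 + (1−p)·5 = 2p + 5
  -5p + 6 = 2p + 5  ⇒  -7p = -1  ⇒  p = 1/7.

p = 1/7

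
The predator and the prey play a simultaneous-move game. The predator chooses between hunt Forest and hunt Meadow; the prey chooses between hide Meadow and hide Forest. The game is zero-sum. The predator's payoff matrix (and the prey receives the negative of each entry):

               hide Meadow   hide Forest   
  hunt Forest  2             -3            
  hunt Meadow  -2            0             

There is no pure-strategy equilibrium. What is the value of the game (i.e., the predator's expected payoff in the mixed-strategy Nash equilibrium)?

The prey's mix must leave the predator indifferent between hunt Forest and hunt Meadow.
  the predator's expected payoff from hunt Forest: q·2 + (1−q)·(-3) = 5q - 3
  the predator's expected payoff from hunt Meadow: q·(-2) + (1−q)·0 = -2q
  5q - 3 = -2q  ⇒  7q = 3  ⇒  q = 3/7.
The value is the predator's expected payoff against this mix (using hunt Forest): (3/7)·2 + (4/7)·(-3) = -6/7.

v = -6/7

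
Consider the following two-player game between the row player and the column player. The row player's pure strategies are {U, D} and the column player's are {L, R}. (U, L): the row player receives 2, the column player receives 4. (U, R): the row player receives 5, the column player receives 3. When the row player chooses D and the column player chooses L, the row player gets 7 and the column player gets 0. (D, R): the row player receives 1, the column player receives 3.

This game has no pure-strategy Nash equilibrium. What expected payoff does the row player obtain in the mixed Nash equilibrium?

11/3

For the row player to be willing to mix, the row player must be indifferent between U and D, which pins down the column player's mix.
  the row player's payoff from U: q·2 + (1−q)·5 = -3q + 5
  the row player's payoff from D: q·7 + (1−q)·1 = 6q + 1
  -3q + 5 = 6q + 1  ⇒  -9q = -4  ⇒  q = 4/9.
At equilibrium the row player is indifferent across rows, so the row player's payoff equals the payoff from U: (4/9)·2 + (5/9)·5 = 11/3.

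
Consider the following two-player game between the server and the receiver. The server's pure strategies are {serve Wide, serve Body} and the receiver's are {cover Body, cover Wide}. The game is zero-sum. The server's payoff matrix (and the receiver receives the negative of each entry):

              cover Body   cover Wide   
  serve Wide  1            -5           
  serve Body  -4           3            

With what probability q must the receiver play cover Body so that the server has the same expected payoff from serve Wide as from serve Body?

q = 8/13

The receiver's mix must leave the server indifferent between serve Wide and serve Body.
  the server's expected payoff from serve Wide: q·1 + (1−q)·(-5) = 6q - 5
  the server's expected payoff from serve Body: q·(-4) + (1−q)·3 = -7q + 3
  6q - 5 = -7q + 3  ⇒  13q = 8  ⇒  q = 8/13.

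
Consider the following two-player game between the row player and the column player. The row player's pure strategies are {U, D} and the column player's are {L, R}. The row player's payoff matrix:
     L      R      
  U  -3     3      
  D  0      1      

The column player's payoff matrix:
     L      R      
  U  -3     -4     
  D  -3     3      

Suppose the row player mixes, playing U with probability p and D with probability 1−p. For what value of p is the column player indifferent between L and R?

The column player's indifference between L and R determines the row player's mixing probability p:
  the column player's payoff from L: p·(-3) + (1−p)·(-3) = -3
  the column player's payoff from R: p·(-4) + (1−p)·3 = -7p + 3
  -3 = -7p + 3  ⇒  7p = 6  ⇒  p = 6/7.

p = 6/7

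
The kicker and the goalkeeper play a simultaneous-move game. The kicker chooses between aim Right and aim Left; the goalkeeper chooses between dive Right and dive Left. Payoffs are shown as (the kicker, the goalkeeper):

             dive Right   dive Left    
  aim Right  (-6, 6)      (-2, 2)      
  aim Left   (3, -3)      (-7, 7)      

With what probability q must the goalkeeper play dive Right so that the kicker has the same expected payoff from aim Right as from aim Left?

q = 5/14

The kicker's indifference between aim Right and aim Left determines the goalkeeper's mixing probability q:
  the kicker's expected payoff from aim Right: q·(-6) + (1−q)·(-2) = -4q - 2
  the kicker's expected payoff from aim Left: q·3 + (1−q)·(-7) = 10q - 7
  -4q - 2 = 10q - 7  ⇒  -14q = -5  ⇒  q = 5/14.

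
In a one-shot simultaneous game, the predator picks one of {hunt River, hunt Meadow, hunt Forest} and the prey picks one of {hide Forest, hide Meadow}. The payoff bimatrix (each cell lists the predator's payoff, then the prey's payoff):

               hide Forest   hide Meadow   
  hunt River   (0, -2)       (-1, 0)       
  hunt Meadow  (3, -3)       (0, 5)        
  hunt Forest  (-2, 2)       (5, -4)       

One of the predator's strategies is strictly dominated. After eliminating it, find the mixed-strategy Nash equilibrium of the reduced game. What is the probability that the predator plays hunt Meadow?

The predator's strategy hunt River is strictly dominated by hunt Meadow: 3 > 0 and 0 > -1. Eliminate hunt River.
Set the prey's expected payoff from hide Forest equal to that from hide Meadow:
  the prey's payoff to hide Forest: p·(-3) + (1−p)·2 = -5p + 2
  the prey's payoff to hide Meadow: p·5 + (1−p)·(-4) = 9p - 4
  -5p + 2 = 9p - 4  ⇒  -14p = -6  ⇒  p = 3/7.

p = 3/7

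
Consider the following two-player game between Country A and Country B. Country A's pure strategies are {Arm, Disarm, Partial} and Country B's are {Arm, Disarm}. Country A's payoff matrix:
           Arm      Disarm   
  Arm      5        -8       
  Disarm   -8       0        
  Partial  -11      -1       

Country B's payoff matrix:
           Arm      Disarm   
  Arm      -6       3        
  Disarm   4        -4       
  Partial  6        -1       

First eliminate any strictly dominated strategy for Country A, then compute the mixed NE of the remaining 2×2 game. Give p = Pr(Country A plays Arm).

p = 8/17

Country A's strategy Partial is strictly dominated by Disarm: -8 > -11 and 0 > -1. Eliminate Partial.
Set Country B's expected payoff from Arm equal to that from Disarm:
  Country B's payoff from Arm: p·(-6) + (1−p)·4 = -10p + 4
  Country B's payoff from Disarm: p·3 + (1−p)·(-4) = 7p - 4
  -10p + 4 = 7p - 4  ⇒  -17p = -8  ⇒  p = 8/17.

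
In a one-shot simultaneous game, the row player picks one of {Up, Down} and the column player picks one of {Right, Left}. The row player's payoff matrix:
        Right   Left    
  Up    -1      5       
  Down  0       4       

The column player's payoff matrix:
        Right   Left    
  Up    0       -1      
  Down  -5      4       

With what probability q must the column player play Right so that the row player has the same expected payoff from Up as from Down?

q = 1/2

Set the row player's expected payoff from Up equal to that from Down:
  the row player's expected payoff from Up: q·(-1) + (1−q)·5 = -6q + 5
  the row player's expected payoff from Down: q·0 + (1−q)·4 = -4q + 4
  -6q + 5 = -4q + 4  ⇒  -2q = -1  ⇒  q = 1/2.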